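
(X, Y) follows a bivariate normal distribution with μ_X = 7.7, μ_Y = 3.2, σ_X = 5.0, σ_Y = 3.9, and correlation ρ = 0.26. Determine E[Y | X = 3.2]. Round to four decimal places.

2.2874

The regression of Y on X has slope ρ·σ_Y/σ_X and passes through (μ_X, μ_Y).
E[Y | X=3.2] = 3.2 + (0.26)·(3.9/5.0)·(3.2 − (7.7)) = 3.2 + (0.2028)·(-4.5) = 2.2874.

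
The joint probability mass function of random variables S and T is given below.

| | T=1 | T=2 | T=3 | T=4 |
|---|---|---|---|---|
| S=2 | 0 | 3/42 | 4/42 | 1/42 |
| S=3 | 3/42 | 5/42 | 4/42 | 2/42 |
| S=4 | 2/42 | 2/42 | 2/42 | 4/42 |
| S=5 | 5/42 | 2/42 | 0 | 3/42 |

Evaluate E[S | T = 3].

14/5

P(T = 3) = 5/21.
Σ S·P over the event = 2·(4/42) + 3·(4/42) + 4·(2/42) = 2/3.
E[S | T = 3] = (2/3) / (5/21) = 14/5.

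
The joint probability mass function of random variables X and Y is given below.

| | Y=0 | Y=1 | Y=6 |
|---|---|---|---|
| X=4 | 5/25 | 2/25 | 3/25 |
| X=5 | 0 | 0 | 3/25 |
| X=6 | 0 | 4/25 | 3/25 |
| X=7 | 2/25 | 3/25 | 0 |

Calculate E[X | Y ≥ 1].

P(Y ≥ 1) = 18/25.
Σ X·P over the event = 4·(2/25) + 4·(3/25) + 5·(3/25) + 6·(4/25) + 6·(3/25) + 7·(3/25) = 98/25.
E[X | Y ≥ 1] = (98/25) / (18/25) = 49/9.

49/9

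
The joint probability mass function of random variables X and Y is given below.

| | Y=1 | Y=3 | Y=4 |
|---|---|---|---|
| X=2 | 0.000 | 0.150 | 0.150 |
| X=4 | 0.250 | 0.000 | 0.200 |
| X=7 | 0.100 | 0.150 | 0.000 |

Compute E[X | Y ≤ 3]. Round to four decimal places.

P(Y ≤ 3) = 0.650.
Summing X·P(X=x,Y=y) over the conditioning event gives 3.050.
E[X | Y ≤ 3] = (3.050) / (0.650) = 4.6923.

4.6923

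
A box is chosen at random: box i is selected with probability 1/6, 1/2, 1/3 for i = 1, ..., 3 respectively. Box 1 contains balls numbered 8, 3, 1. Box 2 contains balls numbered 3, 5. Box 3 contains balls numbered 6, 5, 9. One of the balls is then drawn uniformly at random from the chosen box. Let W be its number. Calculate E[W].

44/9

E[W | box 1] = (8+3+1)/3 = 4.
E[W | box 2] = (3+5)/2 = 4.
E[W | box 3] = (6+5+9)/3 = 20/3.
By the law of total expectation,
E[W] = (1/6)·(4) + (1/2)·(4) + (1/3)·(20/3) = 44/9.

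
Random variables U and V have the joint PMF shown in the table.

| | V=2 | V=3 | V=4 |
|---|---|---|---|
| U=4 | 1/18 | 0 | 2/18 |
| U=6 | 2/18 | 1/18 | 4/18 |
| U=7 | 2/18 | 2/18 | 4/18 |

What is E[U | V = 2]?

6

P(V = 2) = 5/18.
Σ U·P over the event = 4·(1/18) + 6·(2/18) + 7·(2/18) = 5/3.
E[U | V = 2] = (5/3) / (5/18) = 6.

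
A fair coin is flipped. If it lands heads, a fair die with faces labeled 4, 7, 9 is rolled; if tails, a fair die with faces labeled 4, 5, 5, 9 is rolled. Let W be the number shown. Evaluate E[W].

149/24

E[W | heads] = (4+7+9)/3 = 20/3.
E[W | tails] = (4+5+5+9)/4 = 23/4.
E[W] = (1/2)·(20/3) + (1/2)·(23/4) = 149/24.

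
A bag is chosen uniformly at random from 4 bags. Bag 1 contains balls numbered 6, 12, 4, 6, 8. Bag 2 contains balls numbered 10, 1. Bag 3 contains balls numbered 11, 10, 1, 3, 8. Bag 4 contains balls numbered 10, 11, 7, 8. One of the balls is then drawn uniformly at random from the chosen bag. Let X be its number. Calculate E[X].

283/40

E[X | bag 1] = (6+12+4+6+8)/5 = 36/5.
E[X | bag 2] = (10+1)/2 = 11/2.
E[X | bag 3] = (11+10+1+3+8)/5 = 33/5.
E[X | bag 4] = (10+11+7+8)/4 = 9.
E[X] = (1/4)·(36/5) + (1/4)·(11/2) + (1/4)·(33/5) + (1/4)·(9) = 283/40.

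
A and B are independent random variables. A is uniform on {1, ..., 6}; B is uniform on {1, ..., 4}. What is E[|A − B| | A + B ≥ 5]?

P(A + B ≥ 5) = 3/4.
Summing |A−B|·P(x,y) over outcomes with A + B ≥ 5 gives 19/12.
E[|A − B| | A + B ≥ 5] = (19/12) / (3/4) = 19/9.

19/9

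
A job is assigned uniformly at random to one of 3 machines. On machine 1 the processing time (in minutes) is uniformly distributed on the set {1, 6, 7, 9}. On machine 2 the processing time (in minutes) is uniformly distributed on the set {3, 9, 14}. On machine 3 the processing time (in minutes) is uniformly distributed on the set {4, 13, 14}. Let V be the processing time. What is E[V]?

33/4

E[V | machine 1] = (1+6+7+9)/4 = 23/4.
E[V | machine 2] = (3+9+14)/3 = 26/3.
E[V | machine 3] = (4+13+14)/3 = 31/3.
E[V] = (1/3)·(23/4) + (1/3)·(26/3) + (1/3)·(31/3) = 33/4.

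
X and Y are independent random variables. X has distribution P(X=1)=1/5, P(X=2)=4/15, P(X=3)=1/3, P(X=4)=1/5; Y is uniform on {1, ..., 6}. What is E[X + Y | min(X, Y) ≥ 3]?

63/8

P(min(X, Y) ≥ 3) = 16/45.
Summing (X+Y)·P(x,y) over outcomes with min(X, Y) ≥ 3 gives 14/5.
E[X + Y | min(X, Y) ≥ 3] = (14/5) / (16/45) = 63/8.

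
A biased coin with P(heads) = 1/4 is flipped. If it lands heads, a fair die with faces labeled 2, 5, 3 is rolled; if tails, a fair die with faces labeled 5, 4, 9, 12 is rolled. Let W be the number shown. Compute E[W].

155/24

E[W | heads] = (2+5+3)/3 = 10/3.
E[W | tails] = (5+4+9+12)/4 = 15/2.
By the law of total expectation,
E[W] = (1/4)·(10/3) + (3/4)·(15/2) = 155/24.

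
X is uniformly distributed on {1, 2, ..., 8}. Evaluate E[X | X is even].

5

Given X is even, X is equally likely to be any of {2, 4, 6, 8}.
E[X | X is even] = (2 + 4 + 6 + 8) / 4 = 5.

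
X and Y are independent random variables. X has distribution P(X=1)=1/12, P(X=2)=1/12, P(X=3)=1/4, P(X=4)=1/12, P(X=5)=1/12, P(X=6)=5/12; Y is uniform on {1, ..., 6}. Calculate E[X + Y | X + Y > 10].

126/11

P(X + Y > 10) = 11/72.
Summing (X+Y)·P(x,y) over outcomes with X + Y > 10 gives 7/4.
E[X + Y | X + Y > 10] = (7/4) / (11/72) = 126/11.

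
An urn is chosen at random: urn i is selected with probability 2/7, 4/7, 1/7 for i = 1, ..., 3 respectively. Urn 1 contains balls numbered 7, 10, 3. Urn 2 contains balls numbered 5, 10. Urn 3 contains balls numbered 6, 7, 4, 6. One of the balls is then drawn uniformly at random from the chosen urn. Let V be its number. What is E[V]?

E[V | urn 1] = (7+10+3)/3 = 20/3.
E[V | urn 2] = (5+10)/2 = 15/2.
E[V | urn 3] = (6+7+4+6)/4 = 23/4.
E[V] = (2/7)·(20/3) + (4/7)·(15/2) + (1/7)·(23/4) = 589/84.

589/84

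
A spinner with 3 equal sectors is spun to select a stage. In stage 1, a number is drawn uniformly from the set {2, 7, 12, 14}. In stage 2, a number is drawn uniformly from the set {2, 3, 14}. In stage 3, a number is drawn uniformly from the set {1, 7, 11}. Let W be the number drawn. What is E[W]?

257/36

E[W | stage 1] = (2+7+12+14)/4 = 35/4.
E[W | stage 2] = (2+3+14)/3 = 19/3.
E[W | stage 3] = (1+7+11)/3 = 19/3.
By the law of total expectation,
E[W] = (1/3)·(35/4) + (1/3)·(19/3) + (1/3)·(19/3) = 257/36.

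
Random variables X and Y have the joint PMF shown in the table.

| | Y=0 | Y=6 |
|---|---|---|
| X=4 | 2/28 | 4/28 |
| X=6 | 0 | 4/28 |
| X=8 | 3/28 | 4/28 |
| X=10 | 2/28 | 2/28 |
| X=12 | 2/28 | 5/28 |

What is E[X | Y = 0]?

76/9

P(Y = 0) = 9/28.
Σ X·P over the event = 4·(2/28) + 8·(3/28) + 10·(2/28) + 12·(2/28) = 19/7.
E[X | Y = 0] = (19/7) / (9/28) = 76/9.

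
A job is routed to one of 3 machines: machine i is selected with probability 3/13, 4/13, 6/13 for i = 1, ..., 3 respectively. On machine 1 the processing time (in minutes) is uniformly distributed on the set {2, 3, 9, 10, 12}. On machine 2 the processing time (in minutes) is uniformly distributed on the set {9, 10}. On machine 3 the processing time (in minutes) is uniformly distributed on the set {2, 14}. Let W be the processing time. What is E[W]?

538/65

E[W | machine 1] = (2+3+9+10+12)/5 = 36/5.
E[W | machine 2] = (9+10)/2 = 19/2.
E[W | machine 3] = (2+14)/2 = 8.
By the law of total expectation,
E[W] = (3/13)·(36/5) + (4/13)·(19/2) + (6/13)·(8) = 538/65.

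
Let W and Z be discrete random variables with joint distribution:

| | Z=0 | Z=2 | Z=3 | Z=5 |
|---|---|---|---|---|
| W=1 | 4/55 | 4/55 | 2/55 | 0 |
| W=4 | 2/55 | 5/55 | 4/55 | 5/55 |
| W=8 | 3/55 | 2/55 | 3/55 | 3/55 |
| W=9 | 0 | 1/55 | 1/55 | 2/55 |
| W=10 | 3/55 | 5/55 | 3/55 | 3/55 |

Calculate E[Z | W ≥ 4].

P(W ≥ 4) = 9/11.
Summing Z·P(W=x,Z=y) over the conditioning event gives 124/55.
E[Z | W ≥ 4] = (124/55) / (9/11) = 124/45.

124/45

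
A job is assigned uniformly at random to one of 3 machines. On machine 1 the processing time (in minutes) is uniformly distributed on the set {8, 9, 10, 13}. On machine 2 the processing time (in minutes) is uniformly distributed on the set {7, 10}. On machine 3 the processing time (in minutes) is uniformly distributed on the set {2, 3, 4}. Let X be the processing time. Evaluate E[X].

43/6

E[X | machine 1] = (8+9+10+13)/4 = 10.
E[X | machine 2] = (7+10)/2 = 17/2.
E[X | machine 3] = (2+3+4)/3 = 3.
E[X] = (1/3)·(10) + (1/3)·(17/2) + (1/3)·(3) = 43/6.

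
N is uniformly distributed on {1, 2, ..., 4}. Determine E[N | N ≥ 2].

Given N ≥ 2, N is equally likely to be any of {2, 3, 4}.
E[N | N ≥ 2] = (2 + 3 + 4) / 3 = 3.

3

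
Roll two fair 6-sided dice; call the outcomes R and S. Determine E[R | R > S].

P(R > S) = 5/12.
Summing R·P(x,y) over outcomes with R > S gives 35/18.
E[R | R > S] = (35/18) / (5/12) = 14/3.

14/3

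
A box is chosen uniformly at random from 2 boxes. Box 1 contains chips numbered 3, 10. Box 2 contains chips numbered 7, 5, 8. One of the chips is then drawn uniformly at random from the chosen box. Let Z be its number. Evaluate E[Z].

E[Z | box 1] = (3+10)/2 = 13/2.
E[Z | box 2] = (7+5+8)/3 = 20/3.
E[Z] = (1/2)·(13/2) + (1/2)·(20/3) = 79/12.

79/12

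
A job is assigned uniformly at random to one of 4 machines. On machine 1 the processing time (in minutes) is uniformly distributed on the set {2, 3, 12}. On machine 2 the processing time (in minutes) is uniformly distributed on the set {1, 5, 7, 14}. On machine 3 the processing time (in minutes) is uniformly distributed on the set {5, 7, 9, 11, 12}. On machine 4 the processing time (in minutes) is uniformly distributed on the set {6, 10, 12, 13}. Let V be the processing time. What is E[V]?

118/15

E[V | machine 1] = (2+3+12)/3 = 17/3.
E[V | machine 2] = (1+5+7+14)/4 = 27/4.
E[V | machine 3] = (5+7+9+11+12)/5 = 44/5.
E[V | machine 4] = (6+10+12+13)/4 = 41/4.
E[V] = (1/4)·(17/3) + (1/4)·(27/4) + (1/4)·(44/5) + (1/4)·(41/4) = 118/15.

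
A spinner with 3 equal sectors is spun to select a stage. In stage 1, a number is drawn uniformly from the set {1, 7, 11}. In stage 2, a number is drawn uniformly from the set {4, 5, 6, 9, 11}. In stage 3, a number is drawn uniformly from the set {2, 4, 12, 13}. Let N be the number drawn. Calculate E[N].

253/36

E[N | stage 1] = (1+7+11)/3 = 19/3.
E[N | stage 2] = (4+5+6+9+11)/5 = 7.
E[N | stage 3] = (2+4+12+13)/4 = 31/4.
By the law of total expectation,
E[N] = (1/3)·(19/3) + (1/3)·(7) + (1/3)·(31/4) = 253/36.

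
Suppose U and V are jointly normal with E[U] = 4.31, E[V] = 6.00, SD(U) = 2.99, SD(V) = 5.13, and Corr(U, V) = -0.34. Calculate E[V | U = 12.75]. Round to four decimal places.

E[V | U=x] = μ_V + ρ(σ_V/σ_U)(x − μ_U) for jointly normal variables.
E[V | U=12.75] = 6.00 + (-0.34)·(5.13/2.99)·(12.75 − (4.31)) = 6.00 + (-0.58334)·(8.44) = 1.0766.

1.0766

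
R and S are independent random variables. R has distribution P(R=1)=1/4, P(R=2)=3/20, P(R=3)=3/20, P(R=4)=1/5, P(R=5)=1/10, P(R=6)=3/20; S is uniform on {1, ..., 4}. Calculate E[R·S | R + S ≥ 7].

P(R + S ≥ 7) = 29/80.
Summing RS·P(x,y) over outcomes with R + S ≥ 7 gives 209/40.
E[R·S | R + S ≥ 7] = (209/40) / (29/80) = 418/29.

418/29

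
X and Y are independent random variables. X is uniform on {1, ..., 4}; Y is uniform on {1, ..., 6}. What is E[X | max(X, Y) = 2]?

Outcomes with max(X, Y) = 2: (1,2), (2,1), (2,2), each with probability 1/24.
E[X | max(X, Y) = 2] = (1 + 2 + 2) / 3 = 5/3.

5/3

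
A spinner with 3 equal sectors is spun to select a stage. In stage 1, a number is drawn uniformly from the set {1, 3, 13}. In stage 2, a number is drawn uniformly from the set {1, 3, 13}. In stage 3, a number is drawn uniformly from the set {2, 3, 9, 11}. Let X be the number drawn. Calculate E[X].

E[X | stage 1] = (1+3+13)/3 = 17/3.
E[X | stage 2] = (1+3+13)/3 = 17/3.
E[X | stage 3] = (2+3+9+11)/4 = 25/4.
By the law of total expectation,
E[X] = (1/3)·(17/3) + (1/3)·(17/3) + (1/3)·(25/4) = 211/36.

211/36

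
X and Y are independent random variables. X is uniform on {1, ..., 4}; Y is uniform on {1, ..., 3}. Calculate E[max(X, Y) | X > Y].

10/3

Outcomes with X > Y: (2,1), (3,1), (3,2), (4,1), (4,2), (4,3), each with probability 1/12.
E[max(X, Y) | X > Y] = (2 + 3 + 3 + 4 + 4 + 4) / 6 = 10/3.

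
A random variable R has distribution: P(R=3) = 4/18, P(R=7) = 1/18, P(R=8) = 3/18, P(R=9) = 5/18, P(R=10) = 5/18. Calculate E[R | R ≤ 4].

P(R ≤ 4) = 2/9.
Σ over the event: 3·2/9 = 2/3.
E[R | R ≤ 4] = (2/3) / (2/9) = 3.

3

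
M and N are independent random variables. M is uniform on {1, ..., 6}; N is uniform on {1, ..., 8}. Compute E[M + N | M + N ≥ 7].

314/33

P(M + N ≥ 7) = 11/16.
Summing (M+N)·P(x,y) over outcomes with M + N ≥ 7 gives 157/24.
E[M + N | M + N ≥ 7] = (157/24) / (11/16) = 314/33.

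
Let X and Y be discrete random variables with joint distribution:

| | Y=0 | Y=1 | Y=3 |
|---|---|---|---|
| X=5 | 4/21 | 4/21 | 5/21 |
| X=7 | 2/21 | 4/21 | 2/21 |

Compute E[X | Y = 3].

39/7

P(Y = 3) = 1/3.
Σ X·P over the event = 5·(5/21) + 7·(2/21) = 13/7.
E[X | Y = 3] = (13/7) / (1/3) = 39/7.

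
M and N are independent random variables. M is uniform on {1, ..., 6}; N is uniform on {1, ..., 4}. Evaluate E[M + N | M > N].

P(M > N) = 7/12.
Summing (M+N)·P(x,y) over outcomes with M > N gives 47/12.
E[M + N | M > N] = (47/12) / (7/12) = 47/7.

47/7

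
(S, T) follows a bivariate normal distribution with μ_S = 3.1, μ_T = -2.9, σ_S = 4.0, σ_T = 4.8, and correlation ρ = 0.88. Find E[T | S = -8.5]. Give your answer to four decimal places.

-15.1496

E[T | S=x] = μ_T + ρ(σ_T/σ_S)(x − μ_S) for jointly normal variables.
E[T | S=-8.5] = -2.9 + (0.88)·(4.8/4.0)·(-8.5 − (3.1)) = -2.9 + (1.056)·(-11.6) = -15.1496.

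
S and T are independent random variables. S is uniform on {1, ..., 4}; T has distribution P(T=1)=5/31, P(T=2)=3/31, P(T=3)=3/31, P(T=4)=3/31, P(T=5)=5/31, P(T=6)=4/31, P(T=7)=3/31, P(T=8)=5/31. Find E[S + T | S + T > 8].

421/42

P(S + T > 8) = 21/62.
Summing (S+T)·P(x,y) over outcomes with S + T > 8 gives 421/124.
E[S + T | S + T > 8] = (421/124) / (21/62) = 421/42.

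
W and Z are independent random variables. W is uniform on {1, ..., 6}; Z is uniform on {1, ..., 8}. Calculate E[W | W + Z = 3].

3/2

Outcomes with W + Z = 3: (1,2), (2,1), each with probability 1/48.
E[W | W + Z = 3] = (1 + 2) / 2 = 3/2.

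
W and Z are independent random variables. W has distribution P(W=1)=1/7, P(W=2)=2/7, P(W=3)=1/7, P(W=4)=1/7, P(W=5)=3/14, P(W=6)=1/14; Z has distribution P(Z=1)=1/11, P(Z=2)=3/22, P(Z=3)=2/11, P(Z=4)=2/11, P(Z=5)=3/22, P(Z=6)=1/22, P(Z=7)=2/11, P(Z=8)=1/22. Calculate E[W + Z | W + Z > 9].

731/66

P(W + Z > 9) = 3/14.
Summing (W+Z)·P(x,y) over outcomes with W + Z > 9 gives 731/308.
E[W + Z | W + Z > 9] = (731/308) / (3/14) = 731/66.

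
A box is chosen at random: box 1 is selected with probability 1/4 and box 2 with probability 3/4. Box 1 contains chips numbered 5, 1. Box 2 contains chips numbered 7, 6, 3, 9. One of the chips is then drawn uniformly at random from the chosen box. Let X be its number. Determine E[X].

E[X | box 1] = (5+1)/2 = 3.
E[X | box 2] = (7+6+3+9)/4 = 25/4.
By the law of total expectation,
E[X] = (1/4)·(3) + (3/4)·(25/4) = 87/16.

87/16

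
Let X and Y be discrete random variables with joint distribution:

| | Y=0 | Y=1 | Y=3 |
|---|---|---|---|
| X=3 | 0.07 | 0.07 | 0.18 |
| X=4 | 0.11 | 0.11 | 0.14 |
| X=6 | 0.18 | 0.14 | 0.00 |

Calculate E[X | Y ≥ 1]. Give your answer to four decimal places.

4.0469

P(Y ≥ 1) = 0.64.
Σ X·P over the event = 3·(0.07) + 3·(0.18) + 4·(0.11) + 4·(0.14) + 6·(0.14) = 2.59.
E[X | Y ≥ 1] = (2.59) / (0.64) = 4.0469.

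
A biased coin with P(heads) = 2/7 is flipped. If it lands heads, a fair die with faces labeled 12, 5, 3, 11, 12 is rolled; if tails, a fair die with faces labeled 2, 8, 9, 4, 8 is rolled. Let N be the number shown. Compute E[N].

E[N | heads] = (12+5+3+11+12)/5 = 43/5.
E[N | tails] = (2+8+9+4+8)/5 = 31/5.
By the law of total expectation,
E[N] = (2/7)·(43/5) + (5/7)·(31/5) = 241/35.

241/35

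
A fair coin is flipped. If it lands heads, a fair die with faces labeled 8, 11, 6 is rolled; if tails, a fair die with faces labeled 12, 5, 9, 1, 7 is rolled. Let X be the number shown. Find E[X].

227/30

E[X | heads] = (8+11+6)/3 = 25/3.
E[X | tails] = (12+5+9+1+7)/5 = 34/5.
By the law of total expectation,
E[X] = (1/2)·(25/3) + (1/2)·(34/5) = 227/30.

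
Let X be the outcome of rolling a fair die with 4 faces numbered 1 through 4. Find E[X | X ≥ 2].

Given X ≥ 2, X is equally likely to be any of {2, 3, 4}.
E[X | X ≥ 2] = (2 + 3 + 4) / 3 = 3.

3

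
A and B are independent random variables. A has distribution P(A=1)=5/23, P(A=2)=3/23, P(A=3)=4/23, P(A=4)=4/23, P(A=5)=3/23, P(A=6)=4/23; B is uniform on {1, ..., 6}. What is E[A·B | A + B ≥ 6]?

P(A + B ≥ 6) = 97/138.
Summing AB·P(x,y) over outcomes with A + B ≥ 6 gives 250/23.
E[A·B | A + B ≥ 6] = (250/23) / (97/138) = 1500/97.

1500/97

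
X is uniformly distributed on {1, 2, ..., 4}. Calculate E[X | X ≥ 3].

Given X ≥ 3, X is equally likely to be any of {3, 4}.
E[X | X ≥ 3] = (3 + 4) / 2 = 7/2.

7/2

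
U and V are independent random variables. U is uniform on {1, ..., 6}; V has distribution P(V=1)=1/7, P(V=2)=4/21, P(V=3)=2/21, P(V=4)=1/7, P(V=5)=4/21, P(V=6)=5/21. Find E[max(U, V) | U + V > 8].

P(U + V > 8) = 20/63.
Summing max(U,V)·P(x,y) over outcomes with U + V > 8 gives 229/126.
E[max(U, V) | U + V > 8] = (229/126) / (20/63) = 229/40.

229/40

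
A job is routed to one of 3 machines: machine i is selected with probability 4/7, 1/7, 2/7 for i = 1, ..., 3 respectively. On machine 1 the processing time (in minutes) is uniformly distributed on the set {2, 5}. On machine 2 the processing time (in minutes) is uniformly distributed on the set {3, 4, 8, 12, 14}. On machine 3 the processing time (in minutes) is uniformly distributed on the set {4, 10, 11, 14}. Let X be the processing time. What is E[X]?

E[X | machine 1] = (2+5)/2 = 7/2.
E[X | machine 2] = (3+4+8+12+14)/5 = 41/5.
E[X | machine 3] = (4+10+11+14)/4 = 39/4.
By the law of total expectation,
E[X] = (4/7)·(7/2) + (1/7)·(41/5) + (2/7)·(39/4) = 417/70.

417/70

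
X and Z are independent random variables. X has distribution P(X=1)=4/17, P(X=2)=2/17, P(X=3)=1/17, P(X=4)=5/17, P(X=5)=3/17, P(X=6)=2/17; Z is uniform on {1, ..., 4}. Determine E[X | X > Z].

P(X > Z) = 39/68.
Summing X·P(x,y) over outcomes with X > Z gives 89/34.
E[X | X > Z] = (89/34) / (39/68) = 178/39.

178/39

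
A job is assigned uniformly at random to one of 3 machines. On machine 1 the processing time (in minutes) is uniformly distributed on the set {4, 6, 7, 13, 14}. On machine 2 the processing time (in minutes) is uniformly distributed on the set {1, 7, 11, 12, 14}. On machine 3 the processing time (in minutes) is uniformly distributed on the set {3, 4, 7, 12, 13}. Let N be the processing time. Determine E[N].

E[N | machine 1] = (4+6+7+13+14)/5 = 44/5.
E[N | machine 2] = (1+7+11+12+14)/5 = 9.
E[N | machine 3] = (3+4+7+12+13)/5 = 39/5.
By the law of total expectation,
E[N] = (1/3)·(44/5) + (1/3)·(9) + (1/3)·(39/5) = 128/15.

128/15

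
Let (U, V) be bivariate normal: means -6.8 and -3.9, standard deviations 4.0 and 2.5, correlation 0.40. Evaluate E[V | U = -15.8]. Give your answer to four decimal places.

For a bivariate normal, E[V | U=x] = μ_V + ρ·(σ_V/σ_U)·(x − μ_U).
E[V | U=-15.8] = -3.9 + (0.40)·(2.5/4.0)·(-15.8 − (-6.8)) = -3.9 + (0.25)·(-9) = -6.1500.

-6.1500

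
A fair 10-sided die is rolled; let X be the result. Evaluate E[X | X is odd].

5

Given X is odd, X is equally likely to be any of {1, 3, 5, 7, 9}.
E[X | X is odd] = (1 + 3 + 5 + 7 + 9) / 5 = 5.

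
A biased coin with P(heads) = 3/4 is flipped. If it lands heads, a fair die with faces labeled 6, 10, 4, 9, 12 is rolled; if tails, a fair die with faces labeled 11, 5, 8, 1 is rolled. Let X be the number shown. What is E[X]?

617/80

E[X | heads] = (6+10+4+9+12)/5 = 41/5.
E[X | tails] = (11+5+8+1)/4 = 25/4.
By the law of total expectation,
E[X] = (3/4)·(41/5) + (1/4)·(25/4) = 617/80.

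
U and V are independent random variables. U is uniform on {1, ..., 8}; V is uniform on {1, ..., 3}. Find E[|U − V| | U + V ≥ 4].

P(U + V ≥ 4) = 7/8.
Summing |U−V|·P(x,y) over outcomes with U + V ≥ 4 gives 11/4.
E[|U − V| | U + V ≥ 4] = (11/4) / (7/8) = 22/7.

22/7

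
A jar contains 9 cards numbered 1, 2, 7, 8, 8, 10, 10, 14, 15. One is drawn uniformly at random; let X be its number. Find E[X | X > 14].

15

P(X > 14) = 1/9.
Σ over the event: 15·1/9 = 5/3.
E[X | X > 14] = (5/3) / (1/9) = 15.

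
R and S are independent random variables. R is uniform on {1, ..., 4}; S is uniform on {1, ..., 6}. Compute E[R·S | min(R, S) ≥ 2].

P(min(R, S) ≥ 2) = 5/8.
Summing RS·P(x,y) over outcomes with min(R, S) ≥ 2 gives 15/2.
E[R·S | min(R, S) ≥ 2] = (15/2) / (5/8) = 12.

12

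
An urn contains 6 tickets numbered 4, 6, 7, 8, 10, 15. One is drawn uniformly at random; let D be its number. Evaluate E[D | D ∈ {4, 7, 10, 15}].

P(D ∈ {4, 7, 10, 15}) = 2/3.
Σ over the event: 4·1/6 + 7·1/6 + 10·1/6 + 15·1/6 = 6.
E[D | D ∈ {4, 7, 10, 15}] = (6) / (2/3) = 9.

9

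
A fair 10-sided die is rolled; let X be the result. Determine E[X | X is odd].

Given X is odd, X is equally likely to be any of {1, 3, 5, 7, 9}.
E[X | X is odd] = (1 + 3 + 5 + 7 + 9) / 5 = 5.

5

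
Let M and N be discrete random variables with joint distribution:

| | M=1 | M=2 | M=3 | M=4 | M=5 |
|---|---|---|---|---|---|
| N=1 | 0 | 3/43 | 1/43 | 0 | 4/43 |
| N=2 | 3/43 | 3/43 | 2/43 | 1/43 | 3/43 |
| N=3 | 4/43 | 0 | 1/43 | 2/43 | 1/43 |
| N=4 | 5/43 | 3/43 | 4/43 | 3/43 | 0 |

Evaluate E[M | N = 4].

P(N = 4) = 15/43.
Σ M·P over the event = 1·(5/43) + 2·(3/43) + 3·(4/43) + 4·(3/43) = 35/43.
E[M | N = 4] = (35/43) / (15/43) = 7/3.

7/3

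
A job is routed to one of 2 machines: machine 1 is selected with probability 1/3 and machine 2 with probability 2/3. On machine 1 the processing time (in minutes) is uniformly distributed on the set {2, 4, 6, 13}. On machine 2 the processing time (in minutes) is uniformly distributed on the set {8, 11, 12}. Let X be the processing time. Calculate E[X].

323/36

E[X | machine 1] = (2+4+6+13)/4 = 25/4.
E[X | machine 2] = (8+11+12)/3 = 31/3.
By the law of total expectation,
E[X] = (1/3)·(25/4) + (2/3)·(31/3) = 323/36.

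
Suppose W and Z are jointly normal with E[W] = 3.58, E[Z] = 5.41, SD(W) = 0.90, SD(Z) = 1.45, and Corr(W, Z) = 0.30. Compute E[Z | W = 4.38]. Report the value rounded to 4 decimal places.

5.7967

For a bivariate normal, E[Z | W=x] = μ_Z + ρ·(σ_Z/σ_W)·(x − μ_W).
E[Z | W=4.38] = 5.41 + (0.30)·(1.45/0.90)·(4.38 − (3.58)) = 5.41 + (0.48333)·(0.8) = 5.7967.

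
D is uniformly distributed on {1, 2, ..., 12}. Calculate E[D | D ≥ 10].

Given D ≥ 10, D is equally likely to be any of {10, 11, 12}.
E[D | D ≥ 10] = (10 + 11 + 12) / 3 = 11.

11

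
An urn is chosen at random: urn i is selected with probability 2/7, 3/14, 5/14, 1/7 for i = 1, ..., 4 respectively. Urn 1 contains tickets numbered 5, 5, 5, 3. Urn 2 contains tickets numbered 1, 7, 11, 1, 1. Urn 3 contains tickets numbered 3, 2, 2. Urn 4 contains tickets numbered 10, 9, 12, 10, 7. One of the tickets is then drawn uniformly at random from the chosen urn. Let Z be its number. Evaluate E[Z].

461/105

E[Z | urn 1] = (5+5+5+3)/4 = 9/2.
E[Z | urn 2] = (1+7+11+1+1)/5 = 21/5.
E[Z | urn 3] = (3+2+2)/3 = 7/3.
E[Z | urn 4] = (10+9+12+10+7)/5 = 48/5.
By the law of total expectation,
E[Z] = (2/7)·(9/2) + (3/14)·(21/5) + (5/14)·(7/3) + (1/7)·(48/5) = 461/105.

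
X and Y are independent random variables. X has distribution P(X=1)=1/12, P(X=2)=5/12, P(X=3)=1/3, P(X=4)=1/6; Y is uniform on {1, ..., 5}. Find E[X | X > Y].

P(X > Y) = 19/60.
Summing X·P(x,y) over outcomes with X > Y gives 29/30.
E[X | X > Y] = (29/30) / (19/60) = 58/19.

58/19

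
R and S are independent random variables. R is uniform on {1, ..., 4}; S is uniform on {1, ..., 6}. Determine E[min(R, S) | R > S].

5/3

Outcomes with R > S: (2,1), (3,1), (3,2), (4,1), (4,2), (4,3), each with probability 1/24.
E[min(R, S) | R > S] = (1 + 1 + 2 + 1 + 2 + 3) / 6 = 5/3.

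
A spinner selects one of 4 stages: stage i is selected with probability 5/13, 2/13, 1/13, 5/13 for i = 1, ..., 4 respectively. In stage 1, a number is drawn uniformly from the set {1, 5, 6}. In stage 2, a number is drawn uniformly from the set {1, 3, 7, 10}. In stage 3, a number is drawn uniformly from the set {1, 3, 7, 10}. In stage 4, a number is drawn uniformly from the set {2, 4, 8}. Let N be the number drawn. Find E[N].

709/156

E[N | stage 1] = (1+5+6)/3 = 4.
E[N | stage 2] = (1+3+7+10)/4 = 21/4.
E[N | stage 3] = (1+3+7+10)/4 = 21/4.
E[N | stage 4] = (2+4+8)/3 = 14/3.
By the law of total expectation,
E[N] = (5/13)·(4) + (2/13)·(21/4) + (1/13)·(21/4) + (5/13)·(14/3) = 709/156.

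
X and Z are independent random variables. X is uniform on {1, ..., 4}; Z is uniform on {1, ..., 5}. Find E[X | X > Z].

Outcomes with X > Z: (2,1), (3,1), (3,2), (4,1), (4,2), (4,3), each with probability 1/20.
E[X | X > Z] = (2 + 3 + 3 + 4 + 4 + 4) / 6 = 10/3.

10/3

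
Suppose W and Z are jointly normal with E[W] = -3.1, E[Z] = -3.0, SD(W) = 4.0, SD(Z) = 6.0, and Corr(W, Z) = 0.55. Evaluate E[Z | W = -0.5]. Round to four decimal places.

The regression of Z on W has slope ρ·σ_Z/σ_W and passes through (μ_W, μ_Z).
E[Z | W=-0.5] = -3.0 + (0.55)·(6.0/4.0)·(-0.5 − (-3.1)) = -3.0 + (0.825)·(2.6) = -0.8550.

-0.8550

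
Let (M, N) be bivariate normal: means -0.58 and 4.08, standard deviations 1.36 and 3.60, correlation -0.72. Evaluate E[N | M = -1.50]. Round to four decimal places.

5.8334

For a bivariate normal, E[N | M=x] = μ_N + ρ·(σ_N/σ_M)·(x − μ_M).
E[N | M=-1.50] = 4.08 + (-0.72)·(3.60/1.36)·(-1.50 − (-0.58)) = 4.08 + (-1.9059)·(-0.92) = 5.8334.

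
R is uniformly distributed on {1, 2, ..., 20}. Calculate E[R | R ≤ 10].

11/2

Given R ≤ 10, R is equally likely to be any of {1, 2, 3, 4, 5, 6, 7, 8, 9, 10}.
E[R | R ≤ 10] = (1 + 2 + 3 + 4 + 5 + 6 + 7 + 8 + 9 + 10) / 10 = 11/2.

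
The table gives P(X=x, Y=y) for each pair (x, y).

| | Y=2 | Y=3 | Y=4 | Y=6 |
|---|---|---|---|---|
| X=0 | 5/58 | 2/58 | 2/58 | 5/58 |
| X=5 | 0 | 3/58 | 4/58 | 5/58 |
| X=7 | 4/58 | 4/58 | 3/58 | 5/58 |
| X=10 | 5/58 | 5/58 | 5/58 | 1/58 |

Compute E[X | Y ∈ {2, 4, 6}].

P(Y ∈ {2, 4, 6}) = 22/29.
Summing X·P(X=x,Y=y) over the conditioning event gives 239/58.
E[X | Y ∈ {2, 4, 6}] = (239/58) / (22/29) = 239/44.

239/44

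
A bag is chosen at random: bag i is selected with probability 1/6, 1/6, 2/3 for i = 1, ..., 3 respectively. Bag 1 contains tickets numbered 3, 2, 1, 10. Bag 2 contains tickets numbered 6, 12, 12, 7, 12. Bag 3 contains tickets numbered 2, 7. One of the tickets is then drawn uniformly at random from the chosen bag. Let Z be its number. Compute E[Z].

53/10

E[Z | bag 1] = (3+2+1+10)/4 = 4.
E[Z | bag 2] = (6+12+12+7+12)/5 = 49/5.
E[Z | bag 3] = (2+7)/2 = 9/2.
By the law of total expectation,
E[Z] = (1/6)·(4) + (1/6)·(49/5) + (2/3)·(9/2) = 53/10.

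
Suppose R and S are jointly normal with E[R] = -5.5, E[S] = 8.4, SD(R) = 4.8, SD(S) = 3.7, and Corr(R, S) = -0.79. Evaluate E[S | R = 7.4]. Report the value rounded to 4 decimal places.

0.5444

E[S | R=x] = μ_S + ρ(σ_S/σ_R)(x − μ_R) for jointly normal variables.
E[S | R=7.4] = 8.4 + (-0.79)·(3.7/4.8)·(7.4 − (-5.5)) = 8.4 + (-0.60896)·(12.9) = 0.5444.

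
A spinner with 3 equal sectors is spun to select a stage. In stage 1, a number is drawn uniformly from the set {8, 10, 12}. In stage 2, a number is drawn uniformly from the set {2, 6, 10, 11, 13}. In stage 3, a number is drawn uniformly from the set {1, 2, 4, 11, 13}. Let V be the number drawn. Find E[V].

E[V | stage 1] = (8+10+12)/3 = 10.
E[V | stage 2] = (2+6+10+11+13)/5 = 42/5.
E[V | stage 3] = (1+2+4+11+13)/5 = 31/5.
By the law of total expectation,
E[V] = (1/3)·(10) + (1/3)·(42/5) + (1/3)·(31/5) = 41/5.

41/5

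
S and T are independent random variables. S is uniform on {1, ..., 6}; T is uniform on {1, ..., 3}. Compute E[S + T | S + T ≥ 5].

P(S + T ≥ 5) = 2/3.
Summing (S+T)·P(x,y) over outcomes with S + T ≥ 5 gives 79/18.
E[S + T | S + T ≥ 5] = (79/18) / (2/3) = 79/12.

79/12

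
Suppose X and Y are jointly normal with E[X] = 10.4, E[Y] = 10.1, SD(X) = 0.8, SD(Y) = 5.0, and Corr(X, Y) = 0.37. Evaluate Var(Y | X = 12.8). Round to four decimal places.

21.5775

The conditional variance in a bivariate normal is σ_Y²(1 − ρ²), independent of x.
Var(Y | X=12.8) = (5.0)²·(1 − (0.37)²) = 25·0.8631 = 21.5775.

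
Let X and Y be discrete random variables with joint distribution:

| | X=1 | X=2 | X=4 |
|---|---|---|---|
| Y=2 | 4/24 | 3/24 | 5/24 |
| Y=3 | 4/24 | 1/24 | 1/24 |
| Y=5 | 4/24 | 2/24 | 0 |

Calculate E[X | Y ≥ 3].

P(Y ≥ 3) = 1/2.
Σ X·P over the event = 1·(4/24) + 1·(4/24) + 2·(1/24) + 2·(2/24) + 4·(1/24) = 3/4.
E[X | Y ≥ 3] = (3/4) / (1/2) = 3/2.

3/2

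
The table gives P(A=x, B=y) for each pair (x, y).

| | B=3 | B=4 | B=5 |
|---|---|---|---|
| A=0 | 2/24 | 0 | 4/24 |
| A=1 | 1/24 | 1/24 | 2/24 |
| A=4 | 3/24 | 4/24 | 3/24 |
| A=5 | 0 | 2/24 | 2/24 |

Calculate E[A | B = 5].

P(B = 5) = 11/24.
Σ A·P over the event = 0·(4/24) + 1·(2/24) + 4·(3/24) + 5·(2/24) = 1.
E[A | B = 5] = (1) / (11/24) = 24/11.

24/11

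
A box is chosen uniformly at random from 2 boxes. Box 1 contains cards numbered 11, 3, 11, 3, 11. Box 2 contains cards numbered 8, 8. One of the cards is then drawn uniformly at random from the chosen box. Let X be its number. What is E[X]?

E[X | box 1] = (11+3+11+3+11)/5 = 39/5.
E[X | box 2] = (8+8)/2 = 8.
E[X] = (1/2)·(39/5) + (1/2)·(8) = 79/10.

79/10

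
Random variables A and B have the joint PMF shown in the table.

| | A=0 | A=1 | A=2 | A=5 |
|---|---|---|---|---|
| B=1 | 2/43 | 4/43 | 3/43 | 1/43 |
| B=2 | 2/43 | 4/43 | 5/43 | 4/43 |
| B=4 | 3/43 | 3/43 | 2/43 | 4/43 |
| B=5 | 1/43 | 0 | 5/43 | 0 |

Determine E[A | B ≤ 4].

76/37

P(B ≤ 4) = 37/43.
Summing A·P(A=x,B=y) over the conditioning event gives 76/43.
E[A | B ≤ 4] = (76/43) / (37/43) = 76/37.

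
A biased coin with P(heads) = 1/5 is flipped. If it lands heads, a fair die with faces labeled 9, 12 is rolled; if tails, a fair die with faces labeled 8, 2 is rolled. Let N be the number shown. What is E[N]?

61/10

E[N | heads] = (9+12)/2 = 21/2.
E[N | tails] = (8+2)/2 = 5.
E[N] = (1/5)·(21/2) + (4/5)·(5) = 61/10.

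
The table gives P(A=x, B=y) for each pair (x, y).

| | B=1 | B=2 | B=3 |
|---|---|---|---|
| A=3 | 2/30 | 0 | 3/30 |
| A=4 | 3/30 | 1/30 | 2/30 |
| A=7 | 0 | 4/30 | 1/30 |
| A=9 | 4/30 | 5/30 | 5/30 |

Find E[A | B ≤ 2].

131/19

P(B ≤ 2) = 19/30.
Σ A·P over the event = 3·(2/30) + 4·(3/30) + 4·(1/30) + 7·(4/30) + 9·(4/30) + 9·(5/30) = 131/30.
E[A | B ≤ 2] = (131/30) / (19/30) = 131/19.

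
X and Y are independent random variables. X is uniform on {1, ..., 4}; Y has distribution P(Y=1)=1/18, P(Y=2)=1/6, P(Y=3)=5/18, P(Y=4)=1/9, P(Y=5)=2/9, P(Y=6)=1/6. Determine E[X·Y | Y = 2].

5

P(Y = 2) = 1/6.
Summing XY·P(x,y) over outcomes with Y = 2 gives 5/6.
E[X·Y | Y = 2] = (5/6) / (1/6) = 5.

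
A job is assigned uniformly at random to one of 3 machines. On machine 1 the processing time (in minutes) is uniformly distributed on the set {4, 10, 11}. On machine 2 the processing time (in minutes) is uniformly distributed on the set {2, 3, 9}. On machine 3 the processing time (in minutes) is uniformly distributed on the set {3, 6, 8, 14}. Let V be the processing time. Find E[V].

E[V | machine 1] = (4+10+11)/3 = 25/3.
E[V | machine 2] = (2+3+9)/3 = 14/3.
E[V | machine 3] = (3+6+8+14)/4 = 31/4.
By the law of total expectation,
E[V] = (1/3)·(25/3) + (1/3)·(14/3) + (1/3)·(31/4) = 83/12.

83/12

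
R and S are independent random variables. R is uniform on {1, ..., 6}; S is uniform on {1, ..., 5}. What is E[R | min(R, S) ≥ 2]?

4

P(min(R, S) ≥ 2) = 2/3.
Summing R·P(x,y) over outcomes with min(R, S) ≥ 2 gives 8/3.
E[R | min(R, S) ≥ 2] = (8/3) / (2/3) = 4.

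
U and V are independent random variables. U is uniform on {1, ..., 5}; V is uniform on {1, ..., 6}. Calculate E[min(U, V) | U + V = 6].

9/5

P(U + V = 6) = 1/6.
Summing min(U,V)·P(x,y) over outcomes with U + V = 6 gives 3/10.
E[min(U, V) | U + V = 6] = (3/10) / (1/6) = 9/5.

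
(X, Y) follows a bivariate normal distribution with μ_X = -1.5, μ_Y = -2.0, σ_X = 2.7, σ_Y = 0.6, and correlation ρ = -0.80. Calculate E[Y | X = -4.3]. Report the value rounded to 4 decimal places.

-1.5022

E[Y | X=x] = μ_Y + ρ(σ_Y/σ_X)(x − μ_X) for jointly normal variables.
E[Y | X=-4.3] = -2.0 + (-0.80)·(0.6/2.7)·(-4.3 − (-1.5)) = -2.0 + (-0.17778)·(-2.8) = -1.5022.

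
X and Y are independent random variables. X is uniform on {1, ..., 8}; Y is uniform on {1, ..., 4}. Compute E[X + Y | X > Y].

P(X > Y) = 11/16.
Summing (X+Y)·P(x,y) over outcomes with X > Y gives 87/16.
E[X + Y | X > Y] = (87/16) / (11/16) = 87/11.

87/11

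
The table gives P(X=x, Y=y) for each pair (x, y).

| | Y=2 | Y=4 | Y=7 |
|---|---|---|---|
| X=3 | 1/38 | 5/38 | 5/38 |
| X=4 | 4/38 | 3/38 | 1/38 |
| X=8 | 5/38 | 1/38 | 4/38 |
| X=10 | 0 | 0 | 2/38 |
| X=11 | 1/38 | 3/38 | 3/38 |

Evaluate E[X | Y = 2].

P(Y = 2) = 11/38.
Σ X·P over the event = 3·(1/38) + 4·(4/38) + 8·(5/38) + 11·(1/38) = 35/19.
E[X | Y = 2] = (35/19) / (11/38) = 70/11.

70/11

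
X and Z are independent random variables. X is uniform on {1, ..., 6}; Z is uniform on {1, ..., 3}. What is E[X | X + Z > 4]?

P(X + Z > 4) = 2/3.
Summing X·P(x,y) over outcomes with X + Z > 4 gives 53/18.
E[X | X + Z > 4] = (53/18) / (2/3) = 53/12.

53/12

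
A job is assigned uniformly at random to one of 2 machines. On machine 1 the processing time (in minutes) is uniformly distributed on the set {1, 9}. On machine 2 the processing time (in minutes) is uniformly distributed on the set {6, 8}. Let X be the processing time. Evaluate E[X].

E[X | machine 1] = (1+9)/2 = 5.
E[X | machine 2] = (6+8)/2 = 7.
By the law of total expectation,
E[X] = (1/2)·(5) + (1/2)·(7) = 6.

6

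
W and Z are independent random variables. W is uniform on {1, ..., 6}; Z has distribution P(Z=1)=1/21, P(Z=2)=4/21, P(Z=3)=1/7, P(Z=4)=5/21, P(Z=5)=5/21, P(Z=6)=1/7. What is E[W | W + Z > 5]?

131/33

P(W + Z > 5) = 11/14.
Summing W·P(x,y) over outcomes with W + Z > 5 gives 131/42.
E[W | W + Z > 5] = (131/42) / (11/14) = 131/33.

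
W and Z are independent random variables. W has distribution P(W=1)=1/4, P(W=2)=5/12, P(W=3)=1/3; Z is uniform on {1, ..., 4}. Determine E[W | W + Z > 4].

P(W + Z > 4) = 25/48.
Summing W·P(x,y) over outcomes with W + Z > 4 gives 59/48.
E[W | W + Z > 4] = (59/48) / (25/48) = 59/25.

59/25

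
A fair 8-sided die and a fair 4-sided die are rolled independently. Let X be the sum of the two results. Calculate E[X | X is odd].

7

P(X is odd) = 1/2.
Σ over the event: 3·1/16 + 5·1/8 + 7·1/8 + 9·1/8 + 11·1/16 = 7/2.
E[X | X is odd] = (7/2) / (1/2) = 7.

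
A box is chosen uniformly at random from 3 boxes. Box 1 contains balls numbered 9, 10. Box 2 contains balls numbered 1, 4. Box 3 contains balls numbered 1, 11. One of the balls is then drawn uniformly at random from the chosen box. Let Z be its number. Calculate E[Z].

6

E[Z | box 1] = (9+10)/2 = 19/2.
E[Z | box 2] = (1+4)/2 = 5/2.
E[Z | box 3] = (1+11)/2 = 6.
By the law of total expectation,
E[Z] = (1/3)·(19/2) + (1/3)·(5/2) + (1/3)·(6) = 6.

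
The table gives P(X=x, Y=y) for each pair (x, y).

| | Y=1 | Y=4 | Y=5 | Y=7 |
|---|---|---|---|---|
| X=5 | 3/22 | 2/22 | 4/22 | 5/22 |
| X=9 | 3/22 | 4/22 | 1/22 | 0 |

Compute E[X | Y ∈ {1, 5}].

71/11

P(Y ∈ {1, 5}) = 1/2.
Σ X·P over the event = 5·(3/22) + 5·(4/22) + 9·(3/22) + 9·(1/22) = 71/22.
E[X | Y ∈ {1, 5}] = (71/22) / (1/2) = 71/11.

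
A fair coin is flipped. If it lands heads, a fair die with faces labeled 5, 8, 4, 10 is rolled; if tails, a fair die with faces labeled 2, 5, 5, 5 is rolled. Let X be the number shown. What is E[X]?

E[X | heads] = (5+8+4+10)/4 = 27/4.
E[X | tails] = (2+5+5+5)/4 = 17/4.
E[X] = (1/2)·(27/4) + (1/2)·(17/4) = 11/2.

11/2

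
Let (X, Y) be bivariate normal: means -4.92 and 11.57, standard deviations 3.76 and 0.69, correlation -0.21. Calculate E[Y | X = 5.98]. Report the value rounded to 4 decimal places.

The regression of Y on X has slope ρ·σ_Y/σ_X and passes through (μ_X, μ_Y).
E[Y | X=5.98] = 11.57 + (-0.21)·(0.69/3.76)·(5.98 − (-4.92)) = 11.57 + (-0.038537)·(10.9) = 11.1499.

11.1499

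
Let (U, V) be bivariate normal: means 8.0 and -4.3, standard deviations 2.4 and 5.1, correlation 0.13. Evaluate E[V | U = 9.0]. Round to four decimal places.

-4.0238

The regression of V on U has slope ρ·σ_V/σ_U and passes through (μ_U, μ_V).
E[V | U=9.0] = -4.3 + (0.13)·(5.1/2.4)·(9.0 − (8.0)) = -4.3 + (0.27625)·(1) = -4.0238.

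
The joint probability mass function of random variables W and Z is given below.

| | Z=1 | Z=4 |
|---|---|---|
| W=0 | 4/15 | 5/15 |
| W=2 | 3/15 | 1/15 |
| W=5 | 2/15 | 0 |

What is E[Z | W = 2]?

7/4

P(W = 2) = 4/15.
Σ Z·P over the event = 1·(3/15) + 4·(1/15) = 7/15.
E[Z | W = 2] = (7/15) / (4/15) = 7/4.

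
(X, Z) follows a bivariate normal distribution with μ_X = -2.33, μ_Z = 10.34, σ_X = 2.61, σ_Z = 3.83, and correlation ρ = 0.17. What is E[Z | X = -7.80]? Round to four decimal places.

8.9754

E[Z | X=x] = μ_Z + ρ(σ_Z/σ_X)(x − μ_X) for jointly normal variables.
E[Z | X=-7.80] = 10.34 + (0.17)·(3.83/2.61)·(-7.80 − (-2.33)) = 10.34 + (0.249464)·(-5.47) = 8.9754.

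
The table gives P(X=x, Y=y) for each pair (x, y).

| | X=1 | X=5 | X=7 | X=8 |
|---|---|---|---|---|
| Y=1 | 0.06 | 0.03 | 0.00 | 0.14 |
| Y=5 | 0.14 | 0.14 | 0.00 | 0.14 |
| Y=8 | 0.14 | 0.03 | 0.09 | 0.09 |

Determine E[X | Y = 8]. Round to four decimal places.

P(Y = 8) = 0.35.
Σ X·P over the event = 1·(0.14) + 5·(0.03) + 7·(0.09) + 8·(0.09) = 1.64.
E[X | Y = 8] = (1.64) / (0.35) = 4.6857.

4.6857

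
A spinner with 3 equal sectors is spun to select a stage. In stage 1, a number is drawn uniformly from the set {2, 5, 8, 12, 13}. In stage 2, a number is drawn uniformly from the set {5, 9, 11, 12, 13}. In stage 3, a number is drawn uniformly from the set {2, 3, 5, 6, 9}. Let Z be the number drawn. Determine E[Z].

23/3

E[Z | stage 1] = (2+5+8+12+13)/5 = 8.
E[Z | stage 2] = (5+9+11+12+13)/5 = 10.
E[Z | stage 3] = (2+3+5+6+9)/5 = 5.
By the law of total expectation,
E[Z] = (1/3)·(8) + (1/3)·(10) + (1/3)·(5) = 23/3.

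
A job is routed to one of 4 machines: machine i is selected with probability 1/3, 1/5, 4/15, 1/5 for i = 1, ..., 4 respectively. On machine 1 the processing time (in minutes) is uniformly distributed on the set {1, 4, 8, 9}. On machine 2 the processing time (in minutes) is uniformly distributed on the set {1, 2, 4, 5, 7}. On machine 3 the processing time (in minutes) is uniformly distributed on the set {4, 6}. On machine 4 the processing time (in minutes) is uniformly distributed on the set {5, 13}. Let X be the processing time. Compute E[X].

E[X | machine 1] = (1+4+8+9)/4 = 11/2.
E[X | machine 2] = (1+2+4+5+7)/5 = 19/5.
E[X | machine 3] = (4+6)/2 = 5.
E[X | machine 4] = (5+13)/2 = 9.
By the law of total expectation,
E[X] = (1/3)·(11/2) + (1/5)·(19/5) + (4/15)·(5) + (1/5)·(9) = 859/150.

859/150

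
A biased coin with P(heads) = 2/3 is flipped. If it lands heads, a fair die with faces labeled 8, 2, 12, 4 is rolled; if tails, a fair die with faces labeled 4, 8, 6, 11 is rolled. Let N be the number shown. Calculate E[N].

27/4

E[N | heads] = (8+2+12+4)/4 = 13/2.
E[N | tails] = (4+8+6+11)/4 = 29/4.
By the law of total expectation,
E[N] = (2/3)·(13/2) + (1/3)·(29/4) = 27/4.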